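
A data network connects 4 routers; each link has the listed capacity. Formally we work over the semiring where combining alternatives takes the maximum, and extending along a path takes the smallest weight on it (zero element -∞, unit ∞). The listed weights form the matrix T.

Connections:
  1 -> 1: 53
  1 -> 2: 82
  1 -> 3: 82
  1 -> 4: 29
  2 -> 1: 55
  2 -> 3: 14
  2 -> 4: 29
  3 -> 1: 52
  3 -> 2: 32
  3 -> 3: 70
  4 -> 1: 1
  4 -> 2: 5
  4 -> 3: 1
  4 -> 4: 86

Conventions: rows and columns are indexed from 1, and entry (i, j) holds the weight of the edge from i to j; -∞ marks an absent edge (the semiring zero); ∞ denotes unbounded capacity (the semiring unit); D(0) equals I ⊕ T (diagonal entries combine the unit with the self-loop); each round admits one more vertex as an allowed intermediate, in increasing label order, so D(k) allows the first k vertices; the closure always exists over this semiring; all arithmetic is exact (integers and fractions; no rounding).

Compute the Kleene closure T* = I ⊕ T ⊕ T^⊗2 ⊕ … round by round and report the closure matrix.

D(0):
  [∞, 82, 82, 29]
  [55, ∞, 14, 29]
  [52, 32, ∞, -∞]
  [1, 5, 1, ∞]
D(1):
  [∞, 82, 82, 29]
  [55, ∞, 55, 29]
  [52, 52, ∞, 29]
  [1, 5, 1, ∞]
D(2):
  [∞, 82, 82, 29]
  [55, ∞, 55, 29]
  [52, 52, ∞, 29]
  [5, 5, 5, ∞]
D(3):
  [∞, 82, 82, 29]
  [55, ∞, 55, 29]
  [52, 52, ∞, 29]
  [5, 5, 5, ∞]
D(4):
  [∞, 82, 82, 29]
  [55, ∞, 55, 29]
  [52, 52, ∞, 29]
  [5, 5, 5, ∞]
Answer: T* = [[∞, 82, 82, 29], [55, ∞, 55, 29], [52, 52, ∞, 29], [5, 5, 5, ∞]]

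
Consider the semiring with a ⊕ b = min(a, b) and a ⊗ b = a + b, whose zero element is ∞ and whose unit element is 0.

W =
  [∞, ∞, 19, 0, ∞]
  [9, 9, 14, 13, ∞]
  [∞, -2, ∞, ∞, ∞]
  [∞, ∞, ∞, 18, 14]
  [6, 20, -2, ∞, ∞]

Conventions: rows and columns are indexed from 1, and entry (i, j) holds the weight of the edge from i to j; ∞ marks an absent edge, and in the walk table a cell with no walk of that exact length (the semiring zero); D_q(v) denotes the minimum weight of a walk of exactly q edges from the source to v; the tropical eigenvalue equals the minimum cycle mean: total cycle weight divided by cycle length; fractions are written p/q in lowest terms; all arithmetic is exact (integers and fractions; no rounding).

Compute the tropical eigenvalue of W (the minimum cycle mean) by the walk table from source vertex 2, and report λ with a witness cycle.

q=0: [∞, 0, ∞, ∞, ∞]
q=1: [9, 9, 14, 13, ∞]
q=2: [18, 12, 23, 9, 27]
q=3: [21, 21, 25, 18, 23]
q=4: [29, 23, 21, 21, 32]
q=5: [32, 19, 30, 29, 35]
Optimal cycle mean attained by: cycle 1->4->5->3->2->1, total 0 + 14 + (-2) + (-2) + 9, length 5.
Answer: λ = 19/5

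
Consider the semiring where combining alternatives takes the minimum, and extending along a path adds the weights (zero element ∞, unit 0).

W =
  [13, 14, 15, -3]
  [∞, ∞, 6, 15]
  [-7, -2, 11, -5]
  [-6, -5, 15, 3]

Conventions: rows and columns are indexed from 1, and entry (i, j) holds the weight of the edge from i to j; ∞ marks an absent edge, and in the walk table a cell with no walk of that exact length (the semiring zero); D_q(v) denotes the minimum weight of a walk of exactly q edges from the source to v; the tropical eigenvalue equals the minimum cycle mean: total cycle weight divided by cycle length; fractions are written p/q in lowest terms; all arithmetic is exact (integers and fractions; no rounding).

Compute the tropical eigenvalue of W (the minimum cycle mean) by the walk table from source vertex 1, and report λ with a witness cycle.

q=0: [0, ∞, ∞, ∞]
q=1: [13, 14, 15, -3]
q=2: [-9, -8, 12, 0]
q=3: [-6, -5, -2, -12]
q=4: [-18, -17, 1, -9]
Optimal cycle mean attained by: cycle 1->4->1, total (-3) + (-6), length 2.
Answer: λ = -9/2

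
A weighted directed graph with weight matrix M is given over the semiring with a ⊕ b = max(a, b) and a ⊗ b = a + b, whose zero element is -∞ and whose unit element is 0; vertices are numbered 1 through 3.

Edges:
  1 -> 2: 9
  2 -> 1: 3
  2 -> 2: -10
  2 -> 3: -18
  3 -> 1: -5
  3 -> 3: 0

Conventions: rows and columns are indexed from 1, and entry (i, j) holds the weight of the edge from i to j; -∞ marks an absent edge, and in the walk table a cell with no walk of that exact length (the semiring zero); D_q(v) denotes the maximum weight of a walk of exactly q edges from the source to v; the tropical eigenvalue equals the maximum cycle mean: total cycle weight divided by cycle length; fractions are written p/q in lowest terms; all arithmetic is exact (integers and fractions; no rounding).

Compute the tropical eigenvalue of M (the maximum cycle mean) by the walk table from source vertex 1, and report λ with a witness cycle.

q=0: [0, -∞, -∞]
q=1: [-∞, 9, -∞]
q=2: [12, -1, -9]
q=3: [2, 21, -9]
Optimal cycle mean attained by: cycle 1->2->1, total 9 + 3, length 2.
Answer: λ = 6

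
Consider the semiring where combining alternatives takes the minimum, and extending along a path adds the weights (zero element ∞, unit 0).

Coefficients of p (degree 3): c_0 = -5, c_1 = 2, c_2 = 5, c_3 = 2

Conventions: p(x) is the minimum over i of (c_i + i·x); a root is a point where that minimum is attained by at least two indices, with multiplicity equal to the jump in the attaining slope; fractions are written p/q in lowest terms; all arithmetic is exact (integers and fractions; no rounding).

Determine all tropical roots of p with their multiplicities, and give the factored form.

hull edge (i=0, c=-5) to (i=3, c=2): slope 7/3, span 3
Factored form: p(x) = 2 ⊗ (x ⊕ (-7/3)) ⊗ (x ⊕ (-7/3)) ⊗ (x ⊕ (-7/3))
Answer: roots = -7/3 (mult 3)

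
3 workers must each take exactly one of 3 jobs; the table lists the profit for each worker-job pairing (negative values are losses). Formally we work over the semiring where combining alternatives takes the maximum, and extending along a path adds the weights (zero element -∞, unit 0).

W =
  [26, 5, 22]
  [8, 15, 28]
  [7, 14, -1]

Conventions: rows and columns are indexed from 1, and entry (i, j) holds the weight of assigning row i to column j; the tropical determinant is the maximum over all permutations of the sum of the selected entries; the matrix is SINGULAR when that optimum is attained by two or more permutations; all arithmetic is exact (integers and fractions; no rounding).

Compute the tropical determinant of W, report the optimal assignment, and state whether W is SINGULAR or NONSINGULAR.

σ = (1, 2, 3): 26 + 15 + (-1) = 40
σ = (1, 3, 2): 26 + 28 + 14 = 68
σ = (2, 1, 3): 5 + 8 + (-1) = 12
σ = (2, 3, 1): 5 + 28 + 7 = 40
σ = (3, 1, 2): 22 + 8 + 14 = 44
σ = (3, 2, 1): 22 + 15 + 7 = 44
Optimal value attained by: σ = (1, 3, 2).
Answer: det⊕(W) = 68; verdict: NONSINGULAR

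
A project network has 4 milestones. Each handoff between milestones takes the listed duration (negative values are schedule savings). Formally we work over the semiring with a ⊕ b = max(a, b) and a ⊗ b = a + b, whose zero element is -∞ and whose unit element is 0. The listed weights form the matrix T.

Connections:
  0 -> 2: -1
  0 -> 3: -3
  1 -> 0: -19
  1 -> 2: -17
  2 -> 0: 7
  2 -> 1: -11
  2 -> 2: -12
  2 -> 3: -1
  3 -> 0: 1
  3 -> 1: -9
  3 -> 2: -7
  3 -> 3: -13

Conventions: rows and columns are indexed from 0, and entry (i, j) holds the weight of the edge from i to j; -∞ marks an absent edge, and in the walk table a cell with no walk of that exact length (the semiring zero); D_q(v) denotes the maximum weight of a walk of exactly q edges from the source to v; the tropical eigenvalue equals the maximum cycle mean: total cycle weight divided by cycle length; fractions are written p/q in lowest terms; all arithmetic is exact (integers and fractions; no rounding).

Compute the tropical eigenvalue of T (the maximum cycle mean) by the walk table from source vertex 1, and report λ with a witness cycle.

q=0: [-∞, 0, -∞, -∞]
q=1: [-19, -∞, -17, -∞]
q=2: [-10, -28, -20, -18]
q=3: [-13, -27, -11, -13]
q=4: [-4, -22, -14, -12]
Optimal cycle mean attained by: cycle 0->2->0, total (-1) + 7, length 2.
Answer: λ = 3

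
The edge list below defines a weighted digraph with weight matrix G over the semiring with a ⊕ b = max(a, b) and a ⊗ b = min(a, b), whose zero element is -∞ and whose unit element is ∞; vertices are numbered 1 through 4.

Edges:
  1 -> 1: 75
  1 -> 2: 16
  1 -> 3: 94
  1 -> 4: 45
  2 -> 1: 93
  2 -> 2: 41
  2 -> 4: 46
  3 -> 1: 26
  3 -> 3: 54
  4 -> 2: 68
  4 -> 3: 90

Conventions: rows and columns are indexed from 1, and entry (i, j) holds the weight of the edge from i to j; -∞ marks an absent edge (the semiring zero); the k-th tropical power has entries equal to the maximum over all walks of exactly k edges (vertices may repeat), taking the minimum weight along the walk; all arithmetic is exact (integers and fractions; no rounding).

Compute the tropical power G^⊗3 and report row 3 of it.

G^⊗2:
  [75, 45, 75, 45]
  [75, 46, 93, 45]
  [26, 16, 54, 26]
  [68, 41, 54, 46]
G^⊗3:
  [75, 45, 75, 45]
  [75, 45, 75, 46]
  [26, 26, 54, 26]
  [68, 46, 68, 45]
Answer: row 3 of G^⊗3 = [26, 26, 54, 26]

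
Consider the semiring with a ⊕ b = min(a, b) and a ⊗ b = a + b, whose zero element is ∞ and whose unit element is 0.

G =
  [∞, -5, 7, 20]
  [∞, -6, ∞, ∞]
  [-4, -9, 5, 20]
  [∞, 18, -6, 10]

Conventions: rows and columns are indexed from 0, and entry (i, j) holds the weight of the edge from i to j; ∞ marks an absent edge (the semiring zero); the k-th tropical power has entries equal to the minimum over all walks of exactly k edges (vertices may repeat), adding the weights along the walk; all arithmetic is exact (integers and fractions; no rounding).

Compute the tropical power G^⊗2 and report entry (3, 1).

G^⊗2:
  [3, -11, 12, 27]
  [∞, -12, ∞, ∞]
  [1, -15, 3, 16]
  [-10, -15, -1, 14]
Key observation: the optimum is the walk 3->2->1, with weight (-6) + (-9) = -15.
Optimal value attained by: walk 3->2->1.
Answer: (G^⊗2)[3][1] = -15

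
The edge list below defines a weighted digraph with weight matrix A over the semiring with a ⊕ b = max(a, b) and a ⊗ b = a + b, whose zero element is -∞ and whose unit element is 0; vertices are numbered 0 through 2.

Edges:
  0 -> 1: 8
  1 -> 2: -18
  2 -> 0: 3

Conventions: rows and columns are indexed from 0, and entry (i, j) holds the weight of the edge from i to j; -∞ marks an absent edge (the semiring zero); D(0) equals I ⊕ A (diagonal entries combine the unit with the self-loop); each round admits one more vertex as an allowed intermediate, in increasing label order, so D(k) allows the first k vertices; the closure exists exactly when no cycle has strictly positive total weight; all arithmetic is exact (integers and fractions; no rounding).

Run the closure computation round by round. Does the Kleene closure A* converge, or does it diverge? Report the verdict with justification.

D(0):
  [0, 8, -∞]
  [-∞, 0, -18]
  [3, -∞, 0]
D(1):
  [0, 8, -∞]
  [-∞, 0, -18]
  [3, 11, 0]
D(2):
  [0, 8, -10]
  [-∞, 0, -18]
  [3, 11, 0]
D(3):
  [0, 8, -10]
  [-15, 0, -18]
  [3, 11, 0]
Key observation: every diagonal entry stays at the unit through all rounds, so no improving cycle exists.
Answer: CONVERGES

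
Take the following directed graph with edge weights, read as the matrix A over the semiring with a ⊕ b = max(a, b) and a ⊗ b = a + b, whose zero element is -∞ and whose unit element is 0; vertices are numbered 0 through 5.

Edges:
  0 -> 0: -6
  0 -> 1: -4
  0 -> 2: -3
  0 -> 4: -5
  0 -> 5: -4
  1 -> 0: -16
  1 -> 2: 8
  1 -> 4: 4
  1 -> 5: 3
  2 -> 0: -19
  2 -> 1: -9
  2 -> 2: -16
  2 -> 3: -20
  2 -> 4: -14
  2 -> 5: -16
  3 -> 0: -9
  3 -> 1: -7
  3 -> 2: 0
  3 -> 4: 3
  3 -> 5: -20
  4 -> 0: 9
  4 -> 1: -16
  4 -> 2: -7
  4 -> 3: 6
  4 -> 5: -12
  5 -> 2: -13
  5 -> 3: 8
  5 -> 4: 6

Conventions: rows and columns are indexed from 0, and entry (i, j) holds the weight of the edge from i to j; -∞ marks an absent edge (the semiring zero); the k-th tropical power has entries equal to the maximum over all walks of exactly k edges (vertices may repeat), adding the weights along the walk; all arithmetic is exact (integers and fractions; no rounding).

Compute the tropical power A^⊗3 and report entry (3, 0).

A^⊗2:
  [4, -10, 4, 4, 2, -1]
  [13, -1, -3, 11, 9, -8]
  [-5, -23, -1, -8, -5, -6]
  [12, -9, 1, 9, -3, -4]
  [3, 5, 6, -4, 9, 5]
  [15, 1, 8, 12, 11, -6]
A^⊗3:
  [11, 0, 4, 8, 7, 0]
  [18, 9, 11, 15, 14, 9]
  [4, -9, -8, 2, 0, -9]
  [6, 8, 9, 4, 12, 8]
  [18, -1, 13, 15, 11, 8]
  [20, 11, 12, 17, 15, 11]
Key observation: the optimum is the walk 3->1->4->0, with weight (-7) + 4 + 9 = 6.
Optimal value attained by: walk 3->1->4->0.
Answer: (A^⊗3)[3][0] = 6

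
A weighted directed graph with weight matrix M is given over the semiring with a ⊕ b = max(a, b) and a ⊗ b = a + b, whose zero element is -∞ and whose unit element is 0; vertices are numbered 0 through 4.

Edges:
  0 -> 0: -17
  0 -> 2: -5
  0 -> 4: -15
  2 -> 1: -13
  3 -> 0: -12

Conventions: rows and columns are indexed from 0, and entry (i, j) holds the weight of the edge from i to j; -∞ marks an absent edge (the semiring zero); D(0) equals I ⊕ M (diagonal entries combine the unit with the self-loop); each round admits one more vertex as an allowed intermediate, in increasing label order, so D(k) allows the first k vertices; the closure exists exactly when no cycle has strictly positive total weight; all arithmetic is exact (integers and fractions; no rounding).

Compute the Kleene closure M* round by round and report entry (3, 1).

D(0):
  [0, -∞, -5, -∞, -15]
  [-∞, 0, -∞, -∞, -∞]
  [-∞, -13, 0, -∞, -∞]
  [-12, -∞, -∞, 0, -∞]
  [-∞, -∞, -∞, -∞, 0]
D(1):
  [0, -∞, -5, -∞, -15]
  [-∞, 0, -∞, -∞, -∞]
  [-∞, -13, 0, -∞, -∞]
  [-12, -∞, -17, 0, -27]
  [-∞, -∞, -∞, -∞, 0]
D(2):
  [0, -∞, -5, -∞, -15]
  [-∞, 0, -∞, -∞, -∞]
  [-∞, -13, 0, -∞, -∞]
  [-12, -∞, -17, 0, -27]
  [-∞, -∞, -∞, -∞, 0]
D(3):
  [0, -18, -5, -∞, -15]
  [-∞, 0, -∞, -∞, -∞]
  [-∞, -13, 0, -∞, -∞]
  [-12, -30, -17, 0, -27]
  [-∞, -∞, -∞, -∞, 0]
D(4):
  [0, -18, -5, -∞, -15]
  [-∞, 0, -∞, -∞, -∞]
  [-∞, -13, 0, -∞, -∞]
  [-12, -30, -17, 0, -27]
  [-∞, -∞, -∞, -∞, 0]
D(5):
  [0, -18, -5, -∞, -15]
  [-∞, 0, -∞, -∞, -∞]
  [-∞, -13, 0, -∞, -∞]
  [-12, -30, -17, 0, -27]
  [-∞, -∞, -∞, -∞, 0]
Answer: M*[3][1] = -30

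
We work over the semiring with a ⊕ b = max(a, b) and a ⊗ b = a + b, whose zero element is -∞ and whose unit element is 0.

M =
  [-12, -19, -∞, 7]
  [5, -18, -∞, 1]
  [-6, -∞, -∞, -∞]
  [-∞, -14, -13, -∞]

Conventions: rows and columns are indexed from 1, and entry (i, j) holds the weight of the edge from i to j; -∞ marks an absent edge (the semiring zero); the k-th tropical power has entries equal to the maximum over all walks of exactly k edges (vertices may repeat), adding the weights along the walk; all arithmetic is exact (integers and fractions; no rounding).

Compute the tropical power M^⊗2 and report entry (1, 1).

M^⊗2:
  [-14, -7, -6, -5]
  [-7, -13, -12, 12]
  [-18, -25, -∞, 1]
  [-9, -32, -∞, -13]
Key observation: the optimum is the walk 1->2->1, with weight (-19) + 5 = -14.
Optimal value attained by: walk 1->2->1.
Answer: (M^⊗2)[1][1] = -14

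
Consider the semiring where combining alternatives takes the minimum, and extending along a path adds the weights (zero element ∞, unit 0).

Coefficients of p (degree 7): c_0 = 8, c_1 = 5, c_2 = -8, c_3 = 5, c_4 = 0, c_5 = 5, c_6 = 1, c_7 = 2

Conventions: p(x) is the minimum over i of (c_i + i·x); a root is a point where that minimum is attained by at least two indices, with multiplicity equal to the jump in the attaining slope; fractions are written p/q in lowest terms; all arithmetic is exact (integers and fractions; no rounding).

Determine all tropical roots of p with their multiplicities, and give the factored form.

hull edge (i=0, c=8) to (i=2, c=-8): slope -8, span 2
hull edge (i=2, c=-8) to (i=7, c=2): slope 2, span 5
Factored form: p(x) = 2 ⊗ (x ⊕ (-2)) ⊗ (x ⊕ (-2)) ⊗ (x ⊕ (-2)) ⊗ (x ⊕ (-2)) ⊗ (x ⊕ (-2)) ⊗ (x ⊕ 8) ⊗ (x ⊕ 8)
Answer: roots = -2 (mult 5), 8 (mult 2)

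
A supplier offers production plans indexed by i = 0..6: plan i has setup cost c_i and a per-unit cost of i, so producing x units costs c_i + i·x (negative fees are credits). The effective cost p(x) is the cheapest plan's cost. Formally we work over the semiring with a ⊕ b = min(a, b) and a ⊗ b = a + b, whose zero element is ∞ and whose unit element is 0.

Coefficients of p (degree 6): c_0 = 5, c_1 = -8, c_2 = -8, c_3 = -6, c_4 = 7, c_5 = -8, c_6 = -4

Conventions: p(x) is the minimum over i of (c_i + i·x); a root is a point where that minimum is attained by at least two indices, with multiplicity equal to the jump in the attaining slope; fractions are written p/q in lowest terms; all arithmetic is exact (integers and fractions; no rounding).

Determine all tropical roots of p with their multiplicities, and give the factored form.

hull edge (i=0, c=5) to (i=1, c=-8): slope -13, span 1
hull edge (i=1, c=-8) to (i=5, c=-8): slope 0, span 4
hull edge (i=5, c=-8) to (i=6, c=-4): slope 4, span 1
Factored form: p(x) = -4 ⊗ (x ⊕ (-4)) ⊗ (x ⊕ 0) ⊗ (x ⊕ 0) ⊗ (x ⊕ 0) ⊗ (x ⊕ 0) ⊗ (x ⊕ 13)
Answer: roots = -4 (mult 1), 0 (mult 4), 13 (mult 1)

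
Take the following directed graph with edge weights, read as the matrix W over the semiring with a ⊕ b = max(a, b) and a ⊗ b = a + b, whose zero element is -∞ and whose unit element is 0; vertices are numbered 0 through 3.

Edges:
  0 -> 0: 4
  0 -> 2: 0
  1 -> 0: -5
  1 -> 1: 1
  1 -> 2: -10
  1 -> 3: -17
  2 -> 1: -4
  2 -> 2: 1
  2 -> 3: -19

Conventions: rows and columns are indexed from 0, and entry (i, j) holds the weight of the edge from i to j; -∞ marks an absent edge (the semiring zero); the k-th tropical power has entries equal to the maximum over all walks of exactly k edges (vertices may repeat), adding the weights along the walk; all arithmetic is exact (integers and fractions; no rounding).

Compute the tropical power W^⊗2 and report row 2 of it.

W^⊗2:
  [8, -4, 4, -19]
  [-1, 2, -5, -16]
  [-9, -3, 2, -18]
  [-∞, -∞, -∞, -∞]
Answer: row 2 of W^⊗2 = [-9, -3, 2, -18]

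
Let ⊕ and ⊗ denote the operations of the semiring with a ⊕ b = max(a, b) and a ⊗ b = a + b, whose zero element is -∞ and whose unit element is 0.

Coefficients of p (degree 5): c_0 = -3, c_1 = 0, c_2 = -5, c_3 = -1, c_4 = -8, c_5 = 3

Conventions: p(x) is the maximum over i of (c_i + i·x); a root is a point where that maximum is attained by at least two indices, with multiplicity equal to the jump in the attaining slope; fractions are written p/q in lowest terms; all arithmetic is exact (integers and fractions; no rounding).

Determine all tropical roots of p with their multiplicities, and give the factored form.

hull edge (i=0, c=-3) to (i=1, c=0): slope 3, span 1
hull edge (i=1, c=0) to (i=5, c=3): slope 3/4, span 4
Factored form: p(x) = 3 ⊗ (x ⊕ (-3)) ⊗ (x ⊕ (-3/4)) ⊗ (x ⊕ (-3/4)) ⊗ (x ⊕ (-3/4)) ⊗ (x ⊕ (-3/4))
Answer: roots = -3 (mult 1), -3/4 (mult 4)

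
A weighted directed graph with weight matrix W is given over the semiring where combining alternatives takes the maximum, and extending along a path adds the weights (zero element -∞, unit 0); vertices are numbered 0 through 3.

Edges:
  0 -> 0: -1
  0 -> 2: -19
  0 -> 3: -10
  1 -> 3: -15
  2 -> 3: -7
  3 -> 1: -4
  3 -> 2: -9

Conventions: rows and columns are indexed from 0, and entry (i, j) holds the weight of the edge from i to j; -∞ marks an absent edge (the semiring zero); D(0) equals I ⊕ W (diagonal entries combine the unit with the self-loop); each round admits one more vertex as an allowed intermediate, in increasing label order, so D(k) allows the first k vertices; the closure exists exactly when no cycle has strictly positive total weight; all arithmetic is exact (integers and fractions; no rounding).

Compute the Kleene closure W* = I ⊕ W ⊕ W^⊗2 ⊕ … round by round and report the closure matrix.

D(0):
  [0, -∞, -19, -10]
  [-∞, 0, -∞, -15]
  [-∞, -∞, 0, -7]
  [-∞, -4, -9, 0]
D(1):
  [0, -∞, -19, -10]
  [-∞, 0, -∞, -15]
  [-∞, -∞, 0, -7]
  [-∞, -4, -9, 0]
D(2):
  [0, -∞, -19, -10]
  [-∞, 0, -∞, -15]
  [-∞, -∞, 0, -7]
  [-∞, -4, -9, 0]
D(3):
  [0, -∞, -19, -10]
  [-∞, 0, -∞, -15]
  [-∞, -∞, 0, -7]
  [-∞, -4, -9, 0]
D(4):
  [0, -14, -19, -10]
  [-∞, 0, -24, -15]
  [-∞, -11, 0, -7]
  [-∞, -4, -9, 0]
Answer: W* = [[0, -14, -19, -10], [-∞, 0, -24, -15], [-∞, -11, 0, -7], [-∞, -4, -9, 0]]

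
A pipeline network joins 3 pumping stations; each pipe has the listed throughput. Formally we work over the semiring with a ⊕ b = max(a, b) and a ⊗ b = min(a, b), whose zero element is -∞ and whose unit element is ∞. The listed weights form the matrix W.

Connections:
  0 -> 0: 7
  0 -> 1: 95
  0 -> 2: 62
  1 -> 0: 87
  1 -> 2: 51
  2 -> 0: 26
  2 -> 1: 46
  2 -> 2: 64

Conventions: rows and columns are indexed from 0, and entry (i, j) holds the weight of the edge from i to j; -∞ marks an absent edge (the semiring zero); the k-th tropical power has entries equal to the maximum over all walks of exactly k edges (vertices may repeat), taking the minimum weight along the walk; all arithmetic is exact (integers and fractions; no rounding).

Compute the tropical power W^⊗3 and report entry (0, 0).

W^⊗2:
  [87, 46, 62]
  [26, 87, 62]
  [46, 46, 64]
W^⊗3:
  [46, 87, 62]
  [87, 46, 62]
  [46, 46, 64]
Key observation: the optimum is the walk 0->2->1->0, with weight 62 min 46 min 87 = 46.
Optimal value attained by: walk 0->2->1->0.
Answer: (W^⊗3)[0][0] = 46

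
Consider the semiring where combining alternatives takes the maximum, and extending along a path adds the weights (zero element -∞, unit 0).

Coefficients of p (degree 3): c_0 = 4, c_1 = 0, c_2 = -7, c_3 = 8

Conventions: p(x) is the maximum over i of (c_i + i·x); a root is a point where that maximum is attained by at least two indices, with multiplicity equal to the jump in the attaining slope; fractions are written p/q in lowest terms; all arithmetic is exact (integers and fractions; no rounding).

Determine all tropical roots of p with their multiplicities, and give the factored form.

hull edge (i=0, c=4) to (i=3, c=8): slope 4/3, span 3
Factored form: p(x) = 8 ⊗ (x ⊕ (-4/3)) ⊗ (x ⊕ (-4/3)) ⊗ (x ⊕ (-4/3))
Answer: roots = -4/3 (mult 3)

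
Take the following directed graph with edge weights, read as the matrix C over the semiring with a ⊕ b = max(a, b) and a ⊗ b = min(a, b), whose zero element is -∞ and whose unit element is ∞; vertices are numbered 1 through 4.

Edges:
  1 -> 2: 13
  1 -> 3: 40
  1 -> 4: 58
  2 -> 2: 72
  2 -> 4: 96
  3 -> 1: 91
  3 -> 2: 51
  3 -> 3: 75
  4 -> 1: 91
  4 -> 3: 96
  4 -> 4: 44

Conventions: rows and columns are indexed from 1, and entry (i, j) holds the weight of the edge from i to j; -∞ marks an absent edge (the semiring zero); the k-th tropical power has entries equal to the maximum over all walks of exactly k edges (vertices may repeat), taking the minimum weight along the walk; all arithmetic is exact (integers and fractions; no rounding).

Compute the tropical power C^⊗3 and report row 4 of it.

C^⊗2:
  [58, 40, 58, 44]
  [91, 72, 96, 72]
  [75, 51, 75, 58]
  [91, 51, 75, 58]
C^⊗3:
  [58, 51, 58, 58]
  [91, 72, 75, 72]
  [75, 51, 75, 58]
  [75, 51, 75, 58]
Answer: row 4 of C^⊗3 = [75, 51, 75, 58]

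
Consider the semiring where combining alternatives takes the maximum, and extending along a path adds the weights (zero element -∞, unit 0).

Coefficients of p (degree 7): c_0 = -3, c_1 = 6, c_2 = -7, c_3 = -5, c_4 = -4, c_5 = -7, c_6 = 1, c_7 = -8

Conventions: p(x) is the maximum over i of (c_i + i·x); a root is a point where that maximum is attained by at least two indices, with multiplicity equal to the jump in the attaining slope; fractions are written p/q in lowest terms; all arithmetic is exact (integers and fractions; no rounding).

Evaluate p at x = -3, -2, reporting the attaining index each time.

p(-3) = max(-3+0·(-3)=-3, 6+1·(-3)=3, -7+2·(-3)=-13, -5+3·(-3)=-14, -4+4·(-3)=-16, -7+5·(-3)=-22, 1+6·(-3)=-17, -8+7·(-3)=-29) = 3 (attained by i=1)
p(-2) = max(-3+0·(-2)=-3, 6+1·(-2)=4, -7+2·(-2)=-11, -5+3·(-2)=-11, -4+4·(-2)=-12, -7+5·(-2)=-17, 1+6·(-2)=-11, -8+7·(-2)=-22) = 4 (attained by i=1)
Answer: p(-3) = 3; p(-2) = 4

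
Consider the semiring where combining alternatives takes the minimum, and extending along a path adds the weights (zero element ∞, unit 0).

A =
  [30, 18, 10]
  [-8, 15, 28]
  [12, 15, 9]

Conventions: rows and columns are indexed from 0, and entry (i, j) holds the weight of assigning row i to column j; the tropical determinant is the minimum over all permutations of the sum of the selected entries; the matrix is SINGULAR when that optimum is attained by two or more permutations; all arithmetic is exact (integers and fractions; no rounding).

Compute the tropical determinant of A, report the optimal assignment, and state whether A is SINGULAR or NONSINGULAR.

σ = (0, 1, 2): 30 + 15 + 9 = 54
σ = (0, 2, 1): 30 + 28 + 15 = 73
σ = (1, 0, 2): 18 + (-8) + 9 = 19
σ = (1, 2, 0): 18 + 28 + 12 = 58
σ = (2, 0, 1): 10 + (-8) + 15 = 17
σ = (2, 1, 0): 10 + 15 + 12 = 37
Optimal value attained by: σ = (2, 0, 1).
Answer: det⊕(A) = 17; verdict: NONSINGULAR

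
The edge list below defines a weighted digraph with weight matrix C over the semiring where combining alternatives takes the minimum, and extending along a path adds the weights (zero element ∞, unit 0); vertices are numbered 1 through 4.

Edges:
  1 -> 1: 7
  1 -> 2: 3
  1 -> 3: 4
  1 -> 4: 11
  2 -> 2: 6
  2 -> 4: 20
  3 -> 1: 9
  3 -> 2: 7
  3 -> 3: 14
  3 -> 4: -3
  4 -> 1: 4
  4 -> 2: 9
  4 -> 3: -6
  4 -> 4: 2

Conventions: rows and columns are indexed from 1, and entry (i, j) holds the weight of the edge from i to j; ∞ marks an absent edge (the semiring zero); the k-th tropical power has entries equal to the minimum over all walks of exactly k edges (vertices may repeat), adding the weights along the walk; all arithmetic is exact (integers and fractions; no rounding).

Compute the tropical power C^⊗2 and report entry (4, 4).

C^⊗2:
  [13, 9, 5, 1]
  [24, 12, 14, 22]
  [1, 6, -9, -1]
  [3, 1, -4, -9]
Key observation: the optimum is the walk 4->3->4, with weight (-6) + (-3) = -9.
Optimal value attained by: walk 4->3->4.
Answer: (C^⊗2)[4][4] = -9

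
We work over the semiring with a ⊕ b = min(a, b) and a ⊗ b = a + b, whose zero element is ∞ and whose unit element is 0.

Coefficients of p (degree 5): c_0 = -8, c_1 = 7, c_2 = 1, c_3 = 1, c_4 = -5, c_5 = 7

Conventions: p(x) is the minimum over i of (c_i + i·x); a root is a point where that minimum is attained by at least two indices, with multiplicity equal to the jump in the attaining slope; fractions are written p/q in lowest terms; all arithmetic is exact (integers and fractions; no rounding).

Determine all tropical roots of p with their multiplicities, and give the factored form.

hull edge (i=0, c=-8) to (i=4, c=-5): slope 3/4, span 4
hull edge (i=4, c=-5) to (i=5, c=7): slope 12, span 1
Factored form: p(x) = 7 ⊗ (x ⊕ (-12)) ⊗ (x ⊕ (-3/4)) ⊗ (x ⊕ (-3/4)) ⊗ (x ⊕ (-3/4)) ⊗ (x ⊕ (-3/4))
Answer: roots = -12 (mult 1), -3/4 (mult 4)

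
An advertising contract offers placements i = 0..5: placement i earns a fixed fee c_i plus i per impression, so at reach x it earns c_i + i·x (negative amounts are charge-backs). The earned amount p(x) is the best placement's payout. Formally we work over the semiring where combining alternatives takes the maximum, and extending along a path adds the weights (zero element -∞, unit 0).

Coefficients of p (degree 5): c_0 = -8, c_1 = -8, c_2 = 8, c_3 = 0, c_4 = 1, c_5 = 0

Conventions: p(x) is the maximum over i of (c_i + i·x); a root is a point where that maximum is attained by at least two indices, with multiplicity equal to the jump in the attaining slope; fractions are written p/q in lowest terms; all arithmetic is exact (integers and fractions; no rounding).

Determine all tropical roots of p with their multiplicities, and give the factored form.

hull edge (i=0, c=-8) to (i=2, c=8): slope 8, span 2
hull edge (i=2, c=8) to (i=5, c=0): slope -8/3, span 3
Factored form: p(x) = 0 ⊗ (x ⊕ (-8)) ⊗ (x ⊕ (-8)) ⊗ (x ⊕ 8/3) ⊗ (x ⊕ 8/3) ⊗ (x ⊕ 8/3)
Answer: roots = -8 (mult 2), 8/3 (mult 3)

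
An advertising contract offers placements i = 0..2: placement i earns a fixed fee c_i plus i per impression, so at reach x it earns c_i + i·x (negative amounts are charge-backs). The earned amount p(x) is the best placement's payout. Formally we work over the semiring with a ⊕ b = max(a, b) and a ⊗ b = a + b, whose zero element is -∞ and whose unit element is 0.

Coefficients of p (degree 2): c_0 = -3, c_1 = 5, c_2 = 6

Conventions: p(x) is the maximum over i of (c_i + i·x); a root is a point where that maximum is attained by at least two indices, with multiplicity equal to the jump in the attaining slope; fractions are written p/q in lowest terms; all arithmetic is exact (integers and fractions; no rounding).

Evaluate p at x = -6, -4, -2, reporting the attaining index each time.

p(-6) = max(-3+0·(-6)=-3, 5+1·(-6)=-1, 6+2·(-6)=-6) = -1 (attained by i=1)
p(-4) = max(-3+0·(-4)=-3, 5+1·(-4)=1, 6+2·(-4)=-2) = 1 (attained by i=1)
p(-2) = max(-3+0·(-2)=-3, 5+1·(-2)=3, 6+2·(-2)=2) = 3 (attained by i=1)
Answer: p(-6) = -1; p(-4) = 1; p(-2) = 3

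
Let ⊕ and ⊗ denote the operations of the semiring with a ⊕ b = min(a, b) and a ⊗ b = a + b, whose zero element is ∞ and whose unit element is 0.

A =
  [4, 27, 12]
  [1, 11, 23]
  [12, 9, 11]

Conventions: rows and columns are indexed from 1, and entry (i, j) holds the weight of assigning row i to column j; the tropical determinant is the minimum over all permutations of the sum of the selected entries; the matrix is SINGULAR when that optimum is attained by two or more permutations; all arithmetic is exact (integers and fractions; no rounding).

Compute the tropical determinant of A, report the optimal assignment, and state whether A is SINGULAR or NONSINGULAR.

σ = (1, 2, 3): 4 + 11 + 11 = 26
σ = (1, 3, 2): 4 + 23 + 9 = 36
σ = (2, 1, 3): 27 + 1 + 11 = 39
σ = (2, 3, 1): 27 + 23 + 12 = 62
σ = (3, 1, 2): 12 + 1 + 9 = 22
σ = (3, 2, 1): 12 + 11 + 12 = 35
Optimal value attained by: σ = (3, 1, 2).
Answer: det⊕(A) = 22; verdict: NONSINGULAR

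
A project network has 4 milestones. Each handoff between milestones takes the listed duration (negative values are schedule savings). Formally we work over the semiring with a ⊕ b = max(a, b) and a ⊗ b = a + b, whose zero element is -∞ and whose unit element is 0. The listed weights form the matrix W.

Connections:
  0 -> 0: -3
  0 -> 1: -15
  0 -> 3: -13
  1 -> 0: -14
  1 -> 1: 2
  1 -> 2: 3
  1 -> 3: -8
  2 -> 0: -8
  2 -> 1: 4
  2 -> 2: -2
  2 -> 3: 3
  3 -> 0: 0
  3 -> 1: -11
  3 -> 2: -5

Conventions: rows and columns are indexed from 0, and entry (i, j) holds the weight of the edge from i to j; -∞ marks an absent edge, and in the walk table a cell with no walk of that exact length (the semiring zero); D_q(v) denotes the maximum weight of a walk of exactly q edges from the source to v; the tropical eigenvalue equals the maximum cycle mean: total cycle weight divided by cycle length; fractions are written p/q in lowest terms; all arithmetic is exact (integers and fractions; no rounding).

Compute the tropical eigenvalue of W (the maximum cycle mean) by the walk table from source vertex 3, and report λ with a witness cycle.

q=0: [-∞, -∞, -∞, 0]
q=1: [0, -11, -5, -∞]
q=2: [-3, -1, -7, -2]
q=3: [-2, 1, 2, -4]
q=4: [-4, 6, 4, 5]
Optimal cycle mean attained by: cycle 1->2->1, total 3 + 4, length 2.
Answer: λ = 7/2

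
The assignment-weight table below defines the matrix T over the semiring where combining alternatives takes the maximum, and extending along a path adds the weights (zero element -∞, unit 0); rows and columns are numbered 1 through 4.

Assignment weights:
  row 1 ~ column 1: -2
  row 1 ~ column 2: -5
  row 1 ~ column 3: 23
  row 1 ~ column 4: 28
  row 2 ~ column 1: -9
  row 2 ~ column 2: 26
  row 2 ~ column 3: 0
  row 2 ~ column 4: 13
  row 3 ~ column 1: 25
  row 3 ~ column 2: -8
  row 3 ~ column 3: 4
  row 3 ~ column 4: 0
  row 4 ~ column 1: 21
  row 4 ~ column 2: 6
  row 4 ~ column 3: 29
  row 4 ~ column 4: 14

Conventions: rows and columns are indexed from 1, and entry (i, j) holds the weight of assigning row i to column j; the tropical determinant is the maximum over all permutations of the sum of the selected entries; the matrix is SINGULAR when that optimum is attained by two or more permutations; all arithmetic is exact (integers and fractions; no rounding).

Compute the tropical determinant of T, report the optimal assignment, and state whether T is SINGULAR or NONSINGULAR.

σ = (1, 2, 3, 4): (-2) + 26 + 4 + 14 = 42
σ = (1, 2, 4, 3): (-2) + 26 + 0 + 29 = 53
σ = (1, 3, 2, 4): (-2) + 0 + (-8) + 14 = 4
σ = (1, 3, 4, 2): (-2) + 0 + 0 + 6 = 4
σ = (1, 4, 2, 3): (-2) + 13 + (-8) + 29 = 32
σ = (1, 4, 3, 2): (-2) + 13 + 4 + 6 = 21
σ = (2, 1, 3, 4): (-5) + (-9) + 4 + 14 = 4
σ = (2, 1, 4, 3): (-5) + (-9) + 0 + 29 = 15
σ = (2, 3, 1, 4): (-5) + 0 + 25 + 14 = 34
σ = (2, 3, 4, 1): (-5) + 0 + 0 + 21 = 16
σ = (2, 4, 1, 3): (-5) + 13 + 25 + 29 = 62
σ = (2, 4, 3, 1): (-5) + 13 + 4 + 21 = 33
σ = (3, 1, 2, 4): 23 + (-9) + (-8) + 14 = 20
σ = (3, 1, 4, 2): 23 + (-9) + 0 + 6 = 20
σ = (3, 2, 1, 4): 23 + 26 + 25 + 14 = 88
σ = (3, 2, 4, 1): 23 + 26 + 0 + 21 = 70
σ = (3, 4, 1, 2): 23 + 13 + 25 + 6 = 67
σ = (3, 4, 2, 1): 23 + 13 + (-8) + 21 = 49
σ = (4, 1, 2, 3): 28 + (-9) + (-8) + 29 = 40
σ = (4, 1, 3, 2): 28 + (-9) + 4 + 6 = 29
σ = (4, 2, 1, 3): 28 + 26 + 25 + 29 = 108
σ = (4, 2, 3, 1): 28 + 26 + 4 + 21 = 79
σ = (4, 3, 1, 2): 28 + 0 + 25 + 6 = 59
σ = (4, 3, 2, 1): 28 + 0 + (-8) + 21 = 41
Optimal value attained by: σ = (4, 2, 1, 3).
Answer: det⊕(T) = 108; verdict: NONSINGULAR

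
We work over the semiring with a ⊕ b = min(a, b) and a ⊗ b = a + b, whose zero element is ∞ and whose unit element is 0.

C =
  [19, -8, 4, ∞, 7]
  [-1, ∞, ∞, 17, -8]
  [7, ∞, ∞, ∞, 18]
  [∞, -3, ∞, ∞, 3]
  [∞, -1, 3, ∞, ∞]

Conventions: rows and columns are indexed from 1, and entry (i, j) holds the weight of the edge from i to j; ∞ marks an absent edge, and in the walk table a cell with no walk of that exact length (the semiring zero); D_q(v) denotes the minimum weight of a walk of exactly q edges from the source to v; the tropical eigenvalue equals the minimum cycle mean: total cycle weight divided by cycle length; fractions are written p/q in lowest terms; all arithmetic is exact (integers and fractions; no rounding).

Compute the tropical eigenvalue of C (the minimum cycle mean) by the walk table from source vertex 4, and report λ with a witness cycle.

q=0: [∞, ∞, ∞, 0, ∞]
q=1: [∞, -3, ∞, ∞, 3]
q=2: [-4, 2, 6, 14, -11]
q=3: [1, -12, -8, 19, -6]
q=4: [-13, -7, -3, 5, -20]
q=5: [-8, -21, -17, 10, -15]
Optimal cycle mean attained by: cycle 1->2->1, total (-8) + (-1), length 2.
Answer: λ = -9/2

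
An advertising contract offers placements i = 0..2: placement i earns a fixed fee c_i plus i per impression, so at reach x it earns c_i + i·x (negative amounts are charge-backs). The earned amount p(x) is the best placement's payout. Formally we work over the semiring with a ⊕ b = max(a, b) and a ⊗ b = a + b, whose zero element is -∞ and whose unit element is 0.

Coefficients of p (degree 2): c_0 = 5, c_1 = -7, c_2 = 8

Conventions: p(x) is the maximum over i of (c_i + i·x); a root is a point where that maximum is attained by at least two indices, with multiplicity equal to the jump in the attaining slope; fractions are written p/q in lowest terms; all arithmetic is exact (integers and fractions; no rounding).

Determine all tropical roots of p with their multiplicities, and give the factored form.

hull edge (i=0, c=5) to (i=2, c=8): slope 3/2, span 2
Factored form: p(x) = 8 ⊗ (x ⊕ (-3/2)) ⊗ (x ⊕ (-3/2))
Answer: roots = -3/2 (mult 2)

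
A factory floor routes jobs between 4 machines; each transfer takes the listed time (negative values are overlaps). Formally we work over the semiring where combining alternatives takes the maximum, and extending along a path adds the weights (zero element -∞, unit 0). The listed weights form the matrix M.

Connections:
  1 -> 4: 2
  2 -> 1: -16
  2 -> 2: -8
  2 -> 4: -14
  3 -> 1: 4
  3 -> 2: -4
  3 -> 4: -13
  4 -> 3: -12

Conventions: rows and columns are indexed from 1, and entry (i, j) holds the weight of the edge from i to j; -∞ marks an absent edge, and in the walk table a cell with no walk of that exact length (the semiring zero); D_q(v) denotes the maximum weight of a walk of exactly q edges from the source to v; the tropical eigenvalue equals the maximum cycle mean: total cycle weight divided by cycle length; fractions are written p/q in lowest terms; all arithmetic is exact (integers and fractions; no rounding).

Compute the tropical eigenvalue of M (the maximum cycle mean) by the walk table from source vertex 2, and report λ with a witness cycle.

q=0: [-∞, 0, -∞, -∞]
q=1: [-16, -8, -∞, -14]
q=2: [-24, -16, -26, -14]
q=3: [-22, -24, -26, -22]
q=4: [-22, -30, -34, -20]
Optimal cycle mean attained by: cycle 1->4->3->1, total 2 + (-12) + 4, length 3.
Answer: λ = -2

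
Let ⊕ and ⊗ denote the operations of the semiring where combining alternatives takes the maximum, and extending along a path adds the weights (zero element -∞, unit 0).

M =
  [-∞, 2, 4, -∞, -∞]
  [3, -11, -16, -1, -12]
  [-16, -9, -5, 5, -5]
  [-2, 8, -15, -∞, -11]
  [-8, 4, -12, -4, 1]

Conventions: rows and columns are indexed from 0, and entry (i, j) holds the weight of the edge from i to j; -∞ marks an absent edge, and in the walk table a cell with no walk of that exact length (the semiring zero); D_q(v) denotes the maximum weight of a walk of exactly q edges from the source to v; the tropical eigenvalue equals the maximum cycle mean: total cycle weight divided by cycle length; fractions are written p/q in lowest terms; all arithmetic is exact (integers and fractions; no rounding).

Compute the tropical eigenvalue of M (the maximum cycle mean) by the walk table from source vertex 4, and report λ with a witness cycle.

q=0: [-∞, -∞, -∞, -∞, 0]
q=1: [-8, 4, -12, -4, 1]
q=2: [7, 5, -4, 3, 2]
q=3: [8, 11, 11, 4, 3]
q=4: [14, 12, 12, 16, 6]
q=5: [15, 24, 18, 17, 7]
Optimal cycle mean attained by: cycle 0->2->3->1->0, total 4 + 5 + 8 + 3, length 4.
Answer: λ = 5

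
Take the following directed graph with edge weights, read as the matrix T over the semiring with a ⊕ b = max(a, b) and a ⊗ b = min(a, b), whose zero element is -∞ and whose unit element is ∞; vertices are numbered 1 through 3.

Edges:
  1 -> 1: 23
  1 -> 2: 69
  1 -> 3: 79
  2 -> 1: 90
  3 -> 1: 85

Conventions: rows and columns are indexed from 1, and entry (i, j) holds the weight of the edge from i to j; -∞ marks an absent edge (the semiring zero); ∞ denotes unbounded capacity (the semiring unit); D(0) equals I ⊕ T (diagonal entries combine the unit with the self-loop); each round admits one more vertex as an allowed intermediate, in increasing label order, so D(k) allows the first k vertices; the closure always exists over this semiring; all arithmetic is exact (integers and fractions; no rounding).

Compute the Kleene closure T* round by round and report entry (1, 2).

D(0):
  [∞, 69, 79]
  [90, ∞, -∞]
  [85, -∞, ∞]
D(1):
  [∞, 69, 79]
  [90, ∞, 79]
  [85, 69, ∞]
D(2):
  [∞, 69, 79]
  [90, ∞, 79]
  [85, 69, ∞]
D(3):
  [∞, 69, 79]
  [90, ∞, 79]
  [85, 69, ∞]
Answer: T*[1][2] = 69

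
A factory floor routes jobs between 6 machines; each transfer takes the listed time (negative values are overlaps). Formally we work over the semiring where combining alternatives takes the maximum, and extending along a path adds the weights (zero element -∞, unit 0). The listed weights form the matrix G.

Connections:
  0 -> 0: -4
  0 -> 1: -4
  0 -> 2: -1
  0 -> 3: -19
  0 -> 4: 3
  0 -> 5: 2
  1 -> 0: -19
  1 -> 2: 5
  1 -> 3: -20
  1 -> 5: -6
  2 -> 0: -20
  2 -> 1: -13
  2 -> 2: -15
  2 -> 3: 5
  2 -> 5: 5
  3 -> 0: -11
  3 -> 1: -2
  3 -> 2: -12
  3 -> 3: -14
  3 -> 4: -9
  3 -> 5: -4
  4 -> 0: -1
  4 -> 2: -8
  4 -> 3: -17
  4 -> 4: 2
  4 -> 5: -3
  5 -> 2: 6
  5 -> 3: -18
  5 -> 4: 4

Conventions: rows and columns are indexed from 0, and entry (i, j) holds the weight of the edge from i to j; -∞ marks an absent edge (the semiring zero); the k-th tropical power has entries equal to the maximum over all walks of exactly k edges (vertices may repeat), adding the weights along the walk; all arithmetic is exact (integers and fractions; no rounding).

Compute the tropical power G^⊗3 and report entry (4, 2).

G^⊗2:
  [2, -8, 8, 4, 6, 4]
  [-15, -8, 0, 10, -2, 10]
  [-6, 3, 11, -9, 9, 1]
  [-10, -15, 3, -7, 0, -7]
  [1, -5, 3, -3, 4, 1]
  [3, -7, -4, 11, 6, 11]
G^⊗3:
  [5, 2, 10, 13, 8, 13]
  [-1, 8, 16, 5, 14, 6]
  [8, -2, 8, 16, 11, 16]
  [-1, -9, -1, 8, 2, 8]
  [3, -3, 7, 8, 6, 8]
  [5, 9, 17, 1, 15, 7]
Key observation: the optimum is the walk 4->0->5->2, with weight (-1) + 2 + 6 = 7.
Optimal value attained by: walk 4->0->5->2.
Answer: (G^⊗3)[4][2] = 7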